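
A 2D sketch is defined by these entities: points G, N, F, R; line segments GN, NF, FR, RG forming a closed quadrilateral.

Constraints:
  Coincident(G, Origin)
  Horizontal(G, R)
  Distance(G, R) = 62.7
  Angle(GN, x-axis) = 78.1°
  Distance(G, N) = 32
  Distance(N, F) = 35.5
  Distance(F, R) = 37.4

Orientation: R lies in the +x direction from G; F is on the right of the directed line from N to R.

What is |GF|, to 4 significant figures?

25.34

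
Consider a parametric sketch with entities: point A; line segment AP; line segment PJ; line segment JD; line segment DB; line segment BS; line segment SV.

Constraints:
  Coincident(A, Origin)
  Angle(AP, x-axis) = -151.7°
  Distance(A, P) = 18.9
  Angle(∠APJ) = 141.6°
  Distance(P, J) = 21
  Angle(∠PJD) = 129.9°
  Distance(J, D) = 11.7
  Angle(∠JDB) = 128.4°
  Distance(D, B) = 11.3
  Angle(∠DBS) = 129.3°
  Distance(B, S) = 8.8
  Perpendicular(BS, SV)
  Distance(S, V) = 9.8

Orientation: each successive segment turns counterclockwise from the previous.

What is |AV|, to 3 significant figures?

28.9

A is at the origin; AP runs at -151.7° with length 18.9, so P = (-16.6, -8.96). ∠APJ = 141.6° gives PJ at -113° from the x-axis; with |PJ| = 21.0, J = (-24.9, -28.2). ∠PJD = 129.9° gives JD at -63.2° from the x-axis; with |JD| = 11.7, D = (-19.7, -38.7). ∠JDB = 128.4° gives DB at -11.6° from the x-axis; with |DB| = 11.3, B = (-8.60, -41.0). ∠DBS = 129.3° gives BS at 39.1° from the x-axis; with |BS| = 8.8, S = (-1.77, -35.4). BS ⟂ SV, so SV runs at 129°; with |SV| = 9.8, V = (-7.95, -27.8). Then |AV| = |V − A| = 28.9.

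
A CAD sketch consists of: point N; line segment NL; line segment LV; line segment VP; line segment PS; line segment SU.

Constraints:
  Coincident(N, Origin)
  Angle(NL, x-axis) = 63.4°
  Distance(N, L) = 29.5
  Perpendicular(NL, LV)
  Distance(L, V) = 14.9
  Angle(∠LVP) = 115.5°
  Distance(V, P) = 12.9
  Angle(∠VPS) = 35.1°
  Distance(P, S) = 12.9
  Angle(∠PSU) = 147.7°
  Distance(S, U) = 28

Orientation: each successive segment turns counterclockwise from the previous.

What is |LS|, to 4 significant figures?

10.64

N is at the origin; NL runs at 63.4° with length 29.5, so L = (13.21, 26.38). NL is perpendicular to LV, so LV runs at 153.4°; with |LV| = 14.9, V = (-0.1140, 33.05). ∠LVP = 115.5° gives VP at -142.1° from the x-axis; with |VP| = 12.9, P = (-10.29, 25.12). ∠VPS = 35.1° gives PS at 2.800° from the x-axis; with |PS| = 12.9, S = (2.591, 25.76). Then |LS| = |S − L| = 10.64.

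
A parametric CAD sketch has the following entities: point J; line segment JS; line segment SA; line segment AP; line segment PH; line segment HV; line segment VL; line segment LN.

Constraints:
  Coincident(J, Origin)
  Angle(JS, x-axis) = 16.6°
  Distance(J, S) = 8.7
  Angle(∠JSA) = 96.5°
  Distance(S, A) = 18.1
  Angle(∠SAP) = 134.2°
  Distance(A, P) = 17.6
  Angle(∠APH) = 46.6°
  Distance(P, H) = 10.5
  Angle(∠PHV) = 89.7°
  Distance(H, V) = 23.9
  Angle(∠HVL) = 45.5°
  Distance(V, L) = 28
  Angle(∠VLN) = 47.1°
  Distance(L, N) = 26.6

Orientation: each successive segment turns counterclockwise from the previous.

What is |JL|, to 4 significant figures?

40.79

∠PHV = 89.7° gives HV at 9.600° from the x-axis; with |HV| = 23.9, V = (15.85, 23.80). ∠HVL = 45.5° gives VL at 144.1° from the x-axis; with |VL| = 28.0, L = (-6.830, 40.21). Then |JL| = |L − J| = 40.79.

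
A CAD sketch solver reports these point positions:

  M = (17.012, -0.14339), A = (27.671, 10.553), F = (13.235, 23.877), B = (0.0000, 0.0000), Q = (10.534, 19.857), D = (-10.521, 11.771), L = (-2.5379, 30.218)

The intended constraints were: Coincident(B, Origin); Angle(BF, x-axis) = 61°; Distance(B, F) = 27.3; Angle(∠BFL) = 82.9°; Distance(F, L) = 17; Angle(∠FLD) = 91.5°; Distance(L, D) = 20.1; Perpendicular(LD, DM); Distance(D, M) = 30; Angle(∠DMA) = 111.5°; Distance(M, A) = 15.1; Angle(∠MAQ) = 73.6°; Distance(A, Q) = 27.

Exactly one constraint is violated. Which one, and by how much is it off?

Distance(A, Q) = 27 — off by 7.50.

B = (0.00, 0.00) ✓; BF at 61.00° ✓; |BF| = 27.30 ✓; ∠BFL = 82.90° ✓; |FL| = 17.00 ✓; ∠FLD = 91.50° ✓; |LD| = 20.10 ✓; ∠(LD, DM) = 90.00° ✓; |DM| = 30.00 ✓; ∠DMA = 111.5° ✓; |MA| = 15.10 ✓; ∠MAQ = 73.60° ✓; |AQ| = 19.50 ✗.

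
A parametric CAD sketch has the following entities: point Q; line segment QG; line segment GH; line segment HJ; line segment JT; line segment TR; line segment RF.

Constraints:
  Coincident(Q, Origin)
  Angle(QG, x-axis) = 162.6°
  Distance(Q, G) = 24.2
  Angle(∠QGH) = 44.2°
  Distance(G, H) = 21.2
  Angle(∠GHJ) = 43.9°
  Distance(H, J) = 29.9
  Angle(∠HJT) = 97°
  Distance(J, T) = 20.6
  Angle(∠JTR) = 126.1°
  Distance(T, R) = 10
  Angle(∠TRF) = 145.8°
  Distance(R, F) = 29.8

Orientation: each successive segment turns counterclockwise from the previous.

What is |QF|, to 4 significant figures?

45.45

Q is at the origin; QG runs at 162.6° with length 24.2, so G = (-23.09, 7.237). ∠QGH = 44.2° gives GH at -61.60° from the x-axis; with |GH| = 21.2, H = (-13.01, -11.41). ∠GHJ = 43.9° gives HJ at 74.50° from the x-axis; with |HJ| = 29.9, J = (-5.019, 17.40). ∠HJT = 97.0° gives JT at 157.5° from the x-axis; with |JT| = 20.6, T = (-24.05, 25.28). ∠JTR = 126.1° gives TR at -148.6° from the x-axis; with |TR| = 10.0, R = (-32.59, 20.07). ∠TRF = 145.8° gives RF at -114.4° from the x-axis; with |RF| = 29.8, F = (-44.90, -7.064). Then |QF| = |F − Q| = 45.45.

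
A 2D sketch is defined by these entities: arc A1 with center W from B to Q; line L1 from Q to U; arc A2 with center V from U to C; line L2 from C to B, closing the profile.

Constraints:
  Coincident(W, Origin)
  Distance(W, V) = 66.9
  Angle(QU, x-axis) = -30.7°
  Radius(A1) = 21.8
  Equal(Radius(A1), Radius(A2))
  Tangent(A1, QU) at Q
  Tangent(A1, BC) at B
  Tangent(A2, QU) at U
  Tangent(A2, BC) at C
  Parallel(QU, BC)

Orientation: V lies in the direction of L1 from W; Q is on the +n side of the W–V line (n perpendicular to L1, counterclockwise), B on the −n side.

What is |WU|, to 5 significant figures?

70.362

The slot axis is L1's direction at -30.7°, so u = (cos -30.7°, sin -30.7°) = (0.85985, -0.51054) and n = (−sin -30.7°, cos -30.7°) = (0.51054, 0.85985). W is at the origin and V lies 66.9 along u from W, so V = 66.9·u = (57.524, -34.155). Tangency of A1 to both parallel lines with radius 21.8 puts Q and B at W ± 21.8·n: Q = (11.130, 18.745), B = (-11.130, -18.745). Equal radii place U and C the same way about V: U = V + 21.8·n = (68.654, -15.411), C = V − 21.8·n = (46.394, -52.900). Then |WU| = |U − W| = 70.362.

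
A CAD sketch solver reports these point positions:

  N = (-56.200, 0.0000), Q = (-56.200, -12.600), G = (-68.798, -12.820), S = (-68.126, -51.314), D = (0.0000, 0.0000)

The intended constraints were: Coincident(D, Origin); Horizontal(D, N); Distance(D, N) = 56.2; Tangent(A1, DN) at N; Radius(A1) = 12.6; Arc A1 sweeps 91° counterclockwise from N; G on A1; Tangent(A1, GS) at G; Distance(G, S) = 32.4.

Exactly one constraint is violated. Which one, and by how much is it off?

Distance(G, S) = 32.4 — off by 6.10.

D = (0.00, 0.00) ✓; D.y = 0.00, N.y = 0.00 ✓; |DN| = 56.20 ✓; ∠(QN, ND) = 90.00° ✓; |QN| = 12.60 ✓; bearing(Q→G) − bearing(Q→N) = 91.00° ✓; |QG| = 12.60 ✓; ∠(QG, GS) = 90.00° ✓; |GS| = 38.50 ✗.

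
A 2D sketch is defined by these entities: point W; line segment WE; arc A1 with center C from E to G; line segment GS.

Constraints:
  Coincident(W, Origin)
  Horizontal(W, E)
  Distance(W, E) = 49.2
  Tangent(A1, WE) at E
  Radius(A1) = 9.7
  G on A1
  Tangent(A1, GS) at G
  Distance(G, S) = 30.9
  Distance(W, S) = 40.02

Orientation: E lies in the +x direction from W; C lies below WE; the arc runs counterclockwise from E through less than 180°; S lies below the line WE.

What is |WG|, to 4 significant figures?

41.15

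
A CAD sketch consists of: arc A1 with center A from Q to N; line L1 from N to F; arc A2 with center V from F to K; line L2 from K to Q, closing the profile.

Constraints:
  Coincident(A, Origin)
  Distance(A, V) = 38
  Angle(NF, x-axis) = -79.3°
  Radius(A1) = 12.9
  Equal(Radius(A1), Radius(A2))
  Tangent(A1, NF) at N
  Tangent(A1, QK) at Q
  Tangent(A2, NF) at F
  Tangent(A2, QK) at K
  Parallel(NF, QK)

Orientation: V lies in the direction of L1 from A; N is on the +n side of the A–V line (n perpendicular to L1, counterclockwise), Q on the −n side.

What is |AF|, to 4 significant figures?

40.13

Tangency of A1 to both parallel lines with radius 12.9 puts N and Q at A ± 12.9·n: N = (12.68, 2.395), Q = (-12.68, -2.395). Equal radii place F and K the same way about V: F = V + 12.9·n = (19.73, -34.94), K = V − 12.9·n = (-5.620, -39.73). Then |AF| = |F − A| = 40.13.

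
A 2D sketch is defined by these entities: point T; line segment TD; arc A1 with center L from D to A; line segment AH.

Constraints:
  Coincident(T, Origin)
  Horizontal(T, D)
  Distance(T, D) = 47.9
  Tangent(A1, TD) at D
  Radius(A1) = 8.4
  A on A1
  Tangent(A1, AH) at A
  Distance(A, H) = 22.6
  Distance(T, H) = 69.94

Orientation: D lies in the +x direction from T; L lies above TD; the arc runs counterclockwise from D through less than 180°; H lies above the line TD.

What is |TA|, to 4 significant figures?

55.67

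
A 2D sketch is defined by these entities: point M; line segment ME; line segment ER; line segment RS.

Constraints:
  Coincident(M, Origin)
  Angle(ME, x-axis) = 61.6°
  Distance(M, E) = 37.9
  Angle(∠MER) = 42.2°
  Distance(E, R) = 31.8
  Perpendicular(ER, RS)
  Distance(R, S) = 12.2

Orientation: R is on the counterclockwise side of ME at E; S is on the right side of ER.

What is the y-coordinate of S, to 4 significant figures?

34.28

M is at the origin; ME runs at 61.6° with length 37.9, so E = 37.9·(cos 61.6°, sin 61.6°) = (18.03, 33.34). ∠MER = 42.2°, so ER runs at 61.6° + (180° − 42.2°) = 199.4° from the x-axis; with |ER| = 31.8, R = E + 31.8·(cos 199.4°, sin 199.4°) = (-11.97, 22.78). ER ⟂ RS; with |RS| = 12.2 on the right of ER, S = R + 12.2·(-0.3322, 0.9432) = (-16.02, 34.28). So S.y = 34.28.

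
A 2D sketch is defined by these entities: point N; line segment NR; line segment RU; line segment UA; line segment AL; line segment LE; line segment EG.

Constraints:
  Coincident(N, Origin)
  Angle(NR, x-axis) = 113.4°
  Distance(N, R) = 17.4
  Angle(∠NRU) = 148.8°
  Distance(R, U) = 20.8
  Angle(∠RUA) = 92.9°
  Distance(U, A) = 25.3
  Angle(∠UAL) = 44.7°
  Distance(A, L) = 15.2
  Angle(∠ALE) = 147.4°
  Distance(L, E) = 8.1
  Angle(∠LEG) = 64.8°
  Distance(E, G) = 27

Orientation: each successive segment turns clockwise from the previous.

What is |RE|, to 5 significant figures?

11.335

N is at the origin; NR runs at 113.4° with length 17.4, so R = (-6.9104, 15.969). ∠NRU = 148.8° gives RU at 82.200° from the x-axis; with |RU| = 20.8, U = (-4.0875, 36.576). ∠RUA = 92.9° gives UA at -4.9000° from the x-axis; with |UA| = 25.3, A = (21.120, 34.415). ∠UAL = 44.7° gives AL at -140.20° from the x-axis; with |AL| = 15.2, L = (9.4421, 24.686). ∠ALE = 147.4° gives LE at -172.80° from the x-axis; with |LE| = 8.1, E = (1.4060, 23.671). Then |RE| = |E − R| = 11.335.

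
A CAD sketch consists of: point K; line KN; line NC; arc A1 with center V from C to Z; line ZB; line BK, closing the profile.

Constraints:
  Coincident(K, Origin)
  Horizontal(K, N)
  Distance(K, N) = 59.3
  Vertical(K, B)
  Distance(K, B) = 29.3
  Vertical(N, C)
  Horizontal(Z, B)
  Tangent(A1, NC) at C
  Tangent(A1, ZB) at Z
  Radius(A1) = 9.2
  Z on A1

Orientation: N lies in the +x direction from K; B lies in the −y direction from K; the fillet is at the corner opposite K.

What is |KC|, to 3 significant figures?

62.6

The virtual corner opposite K is at (59.3, -29.3). Since A1 is tangent to NC there, VC ⟂ NC and since A1 is tangent to ZB there, VZ ⟂ ZB, with radius 9.2, so the center V sits 9.2 in from both sides at V = (50.1, -20.1). That places the tangent points at C = (59.3, -20.1) on NC and Z = (50.1, -29.3) on ZB. Then |KC| = |C − K| = 62.6.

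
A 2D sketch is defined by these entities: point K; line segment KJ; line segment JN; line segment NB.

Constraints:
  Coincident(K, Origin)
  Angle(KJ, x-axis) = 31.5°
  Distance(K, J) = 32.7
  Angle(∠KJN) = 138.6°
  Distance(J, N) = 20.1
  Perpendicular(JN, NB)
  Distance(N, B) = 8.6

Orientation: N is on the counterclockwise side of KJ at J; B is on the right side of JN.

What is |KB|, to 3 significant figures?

53.9

∠KJN = 138.6°, so JN runs at 31.5° + (180° − 138.6°) = 72.9° from the x-axis; with |JN| = 20.1, N = J + 20.1·(cos 72.9°, sin 72.9°) = (33.8, 36.3). The perpendicularity gives NB at right angles to JN; with |NB| = 8.6 on the right of JN, B = N + 8.6·(0.956, -0.294) = (42.0, 33.8). Then |KB| = |B − K| = 53.9.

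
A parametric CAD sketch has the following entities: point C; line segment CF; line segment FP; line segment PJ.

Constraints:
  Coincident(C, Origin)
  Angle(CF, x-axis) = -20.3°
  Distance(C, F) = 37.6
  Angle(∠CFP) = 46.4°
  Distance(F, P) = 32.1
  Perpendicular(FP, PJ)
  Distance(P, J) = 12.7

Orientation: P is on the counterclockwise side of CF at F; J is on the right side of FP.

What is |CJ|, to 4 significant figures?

40.40

C is at the origin; CF runs at -20.3° with length 37.6, so F = 37.6·(cos -20.3°, sin -20.3°) = (35.26, -13.04). ∠CFP = 46.4°, so FP runs at -20.3° + (180° − 46.4°) = 113.3° from the x-axis; with |FP| = 32.1, P = F + 32.1·(cos 113.3°, sin 113.3°) = (22.57, 16.44). The perpendicularity gives PJ at right angles to FP; with |PJ| = 12.7 on the right of FP, J = P + 12.7·(0.9184, 0.3955) = (34.23, 21.46). Then |CJ| = |J − C| = 40.40.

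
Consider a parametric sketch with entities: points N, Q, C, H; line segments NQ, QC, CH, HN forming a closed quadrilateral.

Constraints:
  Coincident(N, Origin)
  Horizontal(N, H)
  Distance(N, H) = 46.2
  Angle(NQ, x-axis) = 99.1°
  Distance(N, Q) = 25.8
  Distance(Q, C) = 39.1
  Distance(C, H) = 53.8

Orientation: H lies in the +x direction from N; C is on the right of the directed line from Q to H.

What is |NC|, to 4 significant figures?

14.79

Checks: N = (0.00, 0.00) ✓; |QC| = 39.10 ✓; |CH| = 53.80 ✓.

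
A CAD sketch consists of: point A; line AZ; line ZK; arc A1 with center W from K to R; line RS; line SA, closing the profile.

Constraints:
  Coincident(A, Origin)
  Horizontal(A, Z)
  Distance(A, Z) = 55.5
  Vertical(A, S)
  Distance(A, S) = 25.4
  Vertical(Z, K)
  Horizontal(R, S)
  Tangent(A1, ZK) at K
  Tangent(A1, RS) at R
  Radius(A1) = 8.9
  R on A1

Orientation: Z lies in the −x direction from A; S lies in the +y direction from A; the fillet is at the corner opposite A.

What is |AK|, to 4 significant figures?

57.90

A is at the origin; A and Z share the same y with |AZ| = 55.5 and Z on the −x side, so Z = (-55.50, 0.000). AS is vertical with |AS| = 25.4 and S on the +y side, so S = (0.000, 25.40). The virtual corner opposite A is at (-55.50, 25.40). Since A1 is tangent to ZK there, WK ⟂ ZK and A1 meets RS tangentially, so WR is at right angles to RS, with radius 8.9, so the center W sits 8.9 in from both sides at W = (-46.60, 16.50). That places the tangent points at K = (-55.50, 16.50) on ZK and R = (-46.60, 25.40) on RS. Then |AK| = |K − A| = 57.90.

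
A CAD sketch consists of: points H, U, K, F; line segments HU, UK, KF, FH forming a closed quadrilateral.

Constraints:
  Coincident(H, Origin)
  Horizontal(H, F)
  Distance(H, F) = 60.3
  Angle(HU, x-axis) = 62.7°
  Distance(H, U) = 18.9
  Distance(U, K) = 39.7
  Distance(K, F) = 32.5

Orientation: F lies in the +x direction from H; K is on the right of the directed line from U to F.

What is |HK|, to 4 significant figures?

35.33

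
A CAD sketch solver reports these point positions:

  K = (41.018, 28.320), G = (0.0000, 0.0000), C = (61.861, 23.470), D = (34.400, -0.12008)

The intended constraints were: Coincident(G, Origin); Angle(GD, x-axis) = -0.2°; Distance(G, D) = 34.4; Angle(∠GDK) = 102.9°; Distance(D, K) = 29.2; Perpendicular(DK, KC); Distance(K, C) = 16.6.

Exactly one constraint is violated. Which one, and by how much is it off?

Distance(K, C) = 16.6 — off by 4.80.

G = (0.00, 0.00) ✓; GD at -0.2000° ✓; |GD| = 34.40 ✓; ∠GDK = 102.9° ✓; |DK| = 29.20 ✓; ∠(DK, KC) = 90.00° ✓; |KC| = 21.40 ✗.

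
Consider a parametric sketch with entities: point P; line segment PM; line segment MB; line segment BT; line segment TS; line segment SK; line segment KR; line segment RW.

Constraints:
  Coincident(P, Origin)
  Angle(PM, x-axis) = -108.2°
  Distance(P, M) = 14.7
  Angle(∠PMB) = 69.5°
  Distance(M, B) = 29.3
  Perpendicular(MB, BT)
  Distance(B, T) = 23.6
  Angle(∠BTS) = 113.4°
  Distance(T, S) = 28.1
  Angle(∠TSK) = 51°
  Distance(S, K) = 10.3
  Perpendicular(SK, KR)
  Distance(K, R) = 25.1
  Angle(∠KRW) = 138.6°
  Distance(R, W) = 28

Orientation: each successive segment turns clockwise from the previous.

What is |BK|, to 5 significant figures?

33.865

P is at the origin; PM runs at -108.2° with length 14.7, so M = (-4.5913, -13.965). ∠PMB = 69.5° gives MB at 141.30° from the x-axis; with |MB| = 29.3, B = (-27.458, 4.3550). The perpendicularity gives BT at right angles to MB, so BT runs at 51.300°; with |BT| = 23.6, T = (-12.702, 22.773). ∠BTS = 113.4° gives TS at -15.300° from the x-axis; with |TS| = 28.1, S = (14.402, 15.358). ∠TSK = 51.0° gives SK at -144.30° from the x-axis; with |SK| = 10.3, K = (6.0374, 9.3479). Then |BK| = |K − B| = 33.865.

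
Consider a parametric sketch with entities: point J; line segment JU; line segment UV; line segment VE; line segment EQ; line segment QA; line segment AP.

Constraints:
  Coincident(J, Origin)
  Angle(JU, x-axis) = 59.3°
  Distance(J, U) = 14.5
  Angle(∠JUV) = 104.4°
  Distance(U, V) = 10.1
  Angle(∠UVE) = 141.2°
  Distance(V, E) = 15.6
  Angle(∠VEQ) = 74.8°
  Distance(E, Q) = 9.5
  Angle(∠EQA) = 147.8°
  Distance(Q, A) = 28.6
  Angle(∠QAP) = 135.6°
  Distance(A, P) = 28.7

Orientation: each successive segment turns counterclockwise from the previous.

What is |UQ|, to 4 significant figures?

21.17

J is at the origin; JU runs at 59.3° with length 14.5, so U = (7.403, 12.47). ∠JUV = 104.4° gives UV at 134.9° from the x-axis; with |UV| = 10.1, V = (0.2736, 19.62). ∠UVE = 141.2° gives VE at 173.7° from the x-axis; with |VE| = 15.6, E = (-15.23, 21.33). ∠VEQ = 74.8° gives EQ at -81.10° from the x-axis; with |EQ| = 9.5, Q = (-13.76, 11.95). Then |UQ| = |Q − U| = 21.17.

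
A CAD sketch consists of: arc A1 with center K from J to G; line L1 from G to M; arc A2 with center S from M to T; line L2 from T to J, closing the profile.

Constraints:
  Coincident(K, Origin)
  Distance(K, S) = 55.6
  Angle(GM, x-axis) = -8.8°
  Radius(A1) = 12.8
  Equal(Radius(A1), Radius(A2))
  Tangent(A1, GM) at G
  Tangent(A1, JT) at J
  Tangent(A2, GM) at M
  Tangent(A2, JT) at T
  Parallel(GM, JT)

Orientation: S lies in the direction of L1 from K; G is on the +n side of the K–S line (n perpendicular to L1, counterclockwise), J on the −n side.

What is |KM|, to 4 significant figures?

57.05

The slot axis is L1's direction at -8.8°, so u = (cos -8.8°, sin -8.8°) = (0.9882, -0.1530) and n = (−sin -8.8°, cos -8.8°) = (0.1530, 0.9882). K is at the origin and S lies 55.6 along u from K, so S = 55.6·u = (54.95, -8.506). Tangency of A1 to both parallel lines with radius 12.8 puts G and J at K ± 12.8·n: G = (1.958, 12.65), J = (-1.958, -12.65). Equal radii place M and T the same way about S: M = S + 12.8·n = (56.90, 4.143), T = S − 12.8·n = (52.99, -21.16). Then |KM| = |M − K| = 57.05.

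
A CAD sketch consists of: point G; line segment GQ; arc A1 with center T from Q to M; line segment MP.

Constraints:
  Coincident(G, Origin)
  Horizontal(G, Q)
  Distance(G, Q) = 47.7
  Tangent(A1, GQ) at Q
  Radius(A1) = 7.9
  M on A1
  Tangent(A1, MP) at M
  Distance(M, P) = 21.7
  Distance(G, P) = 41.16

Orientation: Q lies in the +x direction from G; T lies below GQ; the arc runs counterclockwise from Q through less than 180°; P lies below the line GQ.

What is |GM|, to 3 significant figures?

40.6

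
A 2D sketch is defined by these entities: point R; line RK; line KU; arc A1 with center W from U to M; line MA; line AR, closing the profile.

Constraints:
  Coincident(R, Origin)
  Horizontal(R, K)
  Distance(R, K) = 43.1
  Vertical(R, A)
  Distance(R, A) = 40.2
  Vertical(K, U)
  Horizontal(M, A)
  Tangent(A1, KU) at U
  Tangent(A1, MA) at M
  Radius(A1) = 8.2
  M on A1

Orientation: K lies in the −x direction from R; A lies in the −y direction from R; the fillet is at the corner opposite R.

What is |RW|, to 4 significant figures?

47.35

R is at the origin; RK is horizontal with |RK| = 43.1 and K on the −x side, so K = (-43.10, 0.000). RA is vertical with |RA| = 40.2 and A on the −y side, so A = (0.000, -40.20). The virtual corner opposite R is at (-43.10, -40.20). A1 meets KU tangentially, so WU is at right angles to KU and tangency of A1 to MA means the radius WM is perpendicular to MA, with radius 8.2, so the center W sits 8.2 in from both sides at W = (-34.90, -32.00). Then |RW| = |W − R| = 47.35.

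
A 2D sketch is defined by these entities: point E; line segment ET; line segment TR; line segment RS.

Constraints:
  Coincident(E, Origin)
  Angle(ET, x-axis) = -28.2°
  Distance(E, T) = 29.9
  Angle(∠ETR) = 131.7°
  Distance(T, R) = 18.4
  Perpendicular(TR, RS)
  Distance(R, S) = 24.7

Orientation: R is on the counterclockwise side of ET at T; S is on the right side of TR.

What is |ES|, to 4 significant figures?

60.64

E is at the origin; ET runs at -28.2° with length 29.9, so T = 29.9·(cos -28.2°, sin -28.2°) = (26.35, -14.13). ∠ETR = 131.7°, so TR runs at -28.2° + (180° − 131.7°) = 20.10° from the x-axis; with |TR| = 18.4, R = T + 18.4·(cos 20.10°, sin 20.10°) = (43.63, -7.806). The perpendicularity gives RS at right angles to TR; with |RS| = 24.7 on the right of TR, S = R + 24.7·(0.3437, -0.9391) = (52.12, -31.00). Then |ES| = |S − E| = 60.64.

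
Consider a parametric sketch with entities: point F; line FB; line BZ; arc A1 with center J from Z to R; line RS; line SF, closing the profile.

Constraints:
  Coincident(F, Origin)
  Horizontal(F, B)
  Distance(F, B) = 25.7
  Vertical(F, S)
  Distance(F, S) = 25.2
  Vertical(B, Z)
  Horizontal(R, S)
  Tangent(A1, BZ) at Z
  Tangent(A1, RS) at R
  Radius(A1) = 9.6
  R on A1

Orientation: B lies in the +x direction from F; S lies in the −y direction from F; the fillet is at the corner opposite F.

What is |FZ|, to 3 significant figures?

30.1

F is at the origin; F and B share the same y with |FB| = 25.7 and B on the +x side, so B = (25.7, 0.00). F and S share the same x with |FS| = 25.2 and S on the −y side, so S = (0.00, -25.2). The virtual corner opposite F is at (25.7, -25.2). The tangent condition forces JZ to be normal to BZ and tangency of A1 to RS means the radius JR is perpendicular to RS, with radius 9.6, so the center J sits 9.6 in from both sides at J = (16.1, -15.6). That places the tangent points at Z = (25.7, -15.6) on BZ and R = (16.1, -25.2) on RS. Then |FZ| = |Z − F| = 30.1.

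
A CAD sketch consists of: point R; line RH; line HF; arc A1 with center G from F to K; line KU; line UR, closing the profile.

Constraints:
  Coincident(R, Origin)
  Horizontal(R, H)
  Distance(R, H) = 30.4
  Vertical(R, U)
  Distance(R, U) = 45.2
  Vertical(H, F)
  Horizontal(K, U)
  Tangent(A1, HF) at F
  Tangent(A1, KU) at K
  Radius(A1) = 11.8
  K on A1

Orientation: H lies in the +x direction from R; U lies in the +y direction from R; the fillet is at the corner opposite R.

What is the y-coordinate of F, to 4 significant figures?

33.40

R is at the origin; RH is horizontal with |RH| = 30.4 and H on the +x side, so H = (30.40, 0.000). RU is vertical with |RU| = 45.2 and U on the +y side, so U = (0.000, 45.20). The virtual corner opposite R is at (30.40, 45.20). The tangent condition forces GF to be normal to HF and tangency of A1 to KU means the radius GK is perpendicular to KU, with radius 11.8, so the center G sits 11.8 in from both sides at G = (18.60, 33.40). That places the tangent points at F = (30.40, 33.40) on HF and K = (18.60, 45.20) on KU. So F.y = 33.40.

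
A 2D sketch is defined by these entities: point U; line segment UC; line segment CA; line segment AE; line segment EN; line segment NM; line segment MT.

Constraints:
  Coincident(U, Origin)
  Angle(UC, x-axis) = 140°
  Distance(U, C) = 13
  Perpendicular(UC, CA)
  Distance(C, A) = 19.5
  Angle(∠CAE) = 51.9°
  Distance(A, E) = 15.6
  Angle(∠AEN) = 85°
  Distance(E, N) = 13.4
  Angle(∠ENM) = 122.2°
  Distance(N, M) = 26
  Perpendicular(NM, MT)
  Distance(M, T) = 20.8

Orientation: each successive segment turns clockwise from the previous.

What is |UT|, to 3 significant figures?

40.5

U is at the origin; UC runs at 140.0° with length 13.0, so C = (-9.96, 8.36). UC ⟂ CA, so CA runs at 50.0°; with |CA| = 19.5, A = (2.58, 23.3). ∠CAE = 51.9° gives AE at -78.1° from the x-axis; with |AE| = 15.6, E = (5.79, 8.03). ∠AEN = 85.0° gives EN at -173° from the x-axis; with |EN| = 13.4, N = (-7.51, 6.42). ∠ENM = 122.2° gives NM at 129° from the x-axis; with |NM| = 26.0, M = (-23.9, 26.6). NM ⟂ MT, so MT runs at 39.1°; with |MT| = 20.8, T = (-7.77, 39.7). Then |UT| = |T − U| = 40.5.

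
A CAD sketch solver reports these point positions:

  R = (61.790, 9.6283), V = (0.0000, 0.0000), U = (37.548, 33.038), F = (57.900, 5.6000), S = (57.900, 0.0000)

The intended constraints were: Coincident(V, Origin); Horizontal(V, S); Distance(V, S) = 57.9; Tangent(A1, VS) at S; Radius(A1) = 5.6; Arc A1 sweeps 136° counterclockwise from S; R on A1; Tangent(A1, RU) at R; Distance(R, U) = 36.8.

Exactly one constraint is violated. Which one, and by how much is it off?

Distance(R, U) = 36.8 — off by 3.10.

V = (0.00, 0.00) ✓; V.y = 0.00, S.y = 0.00 ✓; |VS| = 57.90 ✓; ∠(FS, SV) = 90.00° ✓; |FS| = 5.600 ✓; bearing(F→R) − bearing(F→S) = 136.0° ✓; |FR| = 5.600 ✓; ∠(FR, RU) = 90.00° ✓; |RU| = 33.70 ✗.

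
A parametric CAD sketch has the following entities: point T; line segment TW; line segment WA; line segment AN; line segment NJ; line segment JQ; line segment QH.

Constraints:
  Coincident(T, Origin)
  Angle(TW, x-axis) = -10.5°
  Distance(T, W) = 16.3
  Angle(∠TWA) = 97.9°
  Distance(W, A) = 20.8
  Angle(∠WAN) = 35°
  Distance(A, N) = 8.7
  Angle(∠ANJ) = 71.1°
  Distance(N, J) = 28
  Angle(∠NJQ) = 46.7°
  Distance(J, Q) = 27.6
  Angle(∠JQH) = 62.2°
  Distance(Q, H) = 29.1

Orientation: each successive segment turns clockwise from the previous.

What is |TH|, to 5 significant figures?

12.452

T is at the origin; TW runs at -10.5° with length 16.3, so W = (16.027, -2.9704). ∠TWA = 97.9° gives WA at -92.600° from the x-axis; with |WA| = 20.8, A = (15.084, -23.749). ∠WAN = 35.0° gives AN at 122.40° from the x-axis; with |AN| = 8.7, N = (10.422, -16.403). ∠ANJ = 71.1° gives NJ at 13.500° from the x-axis; with |NJ| = 28.0, J = (37.648, -9.8669). ∠NJQ = 46.7° gives JQ at -119.80° from the x-axis; with |JQ| = 27.6, Q = (23.932, -33.817). ∠JQH = 62.2° gives QH at 122.40° from the x-axis; with |QH| = 29.1, H = (8.3391, -9.2473). Then |TH| = |H − T| = 12.452.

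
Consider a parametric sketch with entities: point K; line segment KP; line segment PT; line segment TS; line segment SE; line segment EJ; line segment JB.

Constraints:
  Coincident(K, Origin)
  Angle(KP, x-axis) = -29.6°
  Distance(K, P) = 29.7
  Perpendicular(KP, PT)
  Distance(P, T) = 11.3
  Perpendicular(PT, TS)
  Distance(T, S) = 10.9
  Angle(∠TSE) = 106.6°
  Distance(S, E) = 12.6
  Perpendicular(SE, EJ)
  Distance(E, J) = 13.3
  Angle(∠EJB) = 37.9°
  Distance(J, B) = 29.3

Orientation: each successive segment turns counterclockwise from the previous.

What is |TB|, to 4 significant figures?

20.39

K is at the origin; KP runs at -29.6° with length 29.7, so P = (25.82, -14.67). The perpendicularity gives PT at right angles to KP, so PT runs at 60.40°; with |PT| = 11.3, T = (31.41, -4.845). PT ⟂ TS, so TS runs at 150.4°; with |TS| = 10.9, S = (21.93, 0.5392). ∠TSE = 106.6° gives SE at -136.2° from the x-axis; with |SE| = 12.6, E = (12.83, -8.182). SE ⟂ EJ, so EJ runs at -46.20°; with |EJ| = 13.3, J = (22.04, -17.78). ∠EJB = 37.9° gives JB at 95.90° from the x-axis; with |JB| = 29.3, B = (19.03, 11.36). Then |TB| = |B − T| = 20.39.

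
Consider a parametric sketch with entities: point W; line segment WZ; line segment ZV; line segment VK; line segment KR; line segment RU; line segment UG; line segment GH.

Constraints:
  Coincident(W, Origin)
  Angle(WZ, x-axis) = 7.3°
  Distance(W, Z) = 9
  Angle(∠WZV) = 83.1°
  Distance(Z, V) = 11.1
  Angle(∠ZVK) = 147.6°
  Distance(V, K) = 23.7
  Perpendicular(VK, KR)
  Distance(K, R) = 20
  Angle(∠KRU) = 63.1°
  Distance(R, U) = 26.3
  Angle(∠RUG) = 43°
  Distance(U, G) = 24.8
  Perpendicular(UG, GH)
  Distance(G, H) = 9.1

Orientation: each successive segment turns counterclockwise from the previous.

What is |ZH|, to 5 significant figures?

36.192

∠RUG = 43.0° gives UG at 120.50° from the x-axis; with |UG| = 24.8, G = (-12.127, 27.556). The perpendicularity gives GH at right angles to UG, so GH runs at -149.50°; with |GH| = 9.1, H = (-19.968, 22.937). Then |ZH| = |H − Z| = 36.192.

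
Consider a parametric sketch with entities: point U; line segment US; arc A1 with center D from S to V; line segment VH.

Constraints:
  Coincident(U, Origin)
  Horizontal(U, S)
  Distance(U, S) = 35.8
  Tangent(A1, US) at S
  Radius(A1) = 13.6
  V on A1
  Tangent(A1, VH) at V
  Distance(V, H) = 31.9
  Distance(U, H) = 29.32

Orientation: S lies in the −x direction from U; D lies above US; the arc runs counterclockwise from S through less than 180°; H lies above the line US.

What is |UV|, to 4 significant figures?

25.92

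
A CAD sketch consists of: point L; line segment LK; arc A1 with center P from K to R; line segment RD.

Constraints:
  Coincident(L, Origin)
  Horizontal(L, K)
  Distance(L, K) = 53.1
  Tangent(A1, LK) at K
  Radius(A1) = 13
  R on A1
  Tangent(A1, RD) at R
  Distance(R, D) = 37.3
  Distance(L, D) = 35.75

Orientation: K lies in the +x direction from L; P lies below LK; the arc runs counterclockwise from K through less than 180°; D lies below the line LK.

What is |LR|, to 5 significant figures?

43.896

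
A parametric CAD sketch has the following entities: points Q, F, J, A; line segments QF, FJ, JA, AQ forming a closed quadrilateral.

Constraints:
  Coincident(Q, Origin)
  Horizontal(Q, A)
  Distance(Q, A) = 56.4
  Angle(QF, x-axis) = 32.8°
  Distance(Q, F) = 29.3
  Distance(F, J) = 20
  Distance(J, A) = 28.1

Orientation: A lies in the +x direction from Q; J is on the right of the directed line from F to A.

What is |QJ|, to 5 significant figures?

28.794

Checks: |FJ| = 20.00 ✓; |JA| = 28.10 ✓.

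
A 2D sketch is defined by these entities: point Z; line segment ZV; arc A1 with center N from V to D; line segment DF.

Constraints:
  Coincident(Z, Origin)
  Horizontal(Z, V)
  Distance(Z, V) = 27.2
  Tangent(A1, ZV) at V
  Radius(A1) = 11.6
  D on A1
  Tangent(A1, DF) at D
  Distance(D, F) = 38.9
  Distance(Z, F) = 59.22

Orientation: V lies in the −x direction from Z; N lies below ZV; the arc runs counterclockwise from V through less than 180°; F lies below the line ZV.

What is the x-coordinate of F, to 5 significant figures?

-27.995

Z is at the origin; Z and V share the same y with |ZV| = 27.2 and V on the −x side, so V = (-27.200, 0.0000). Since A1 is tangent to ZV there, NV ⟂ ZV, so N = V + (0, -11.6) = (-27.200, -11.600). Since ND ⟂ DF (tangency), |NF| = √(11.6² + 38.9²) = 40.593 regardless of where D sits on A1. So F lies on both circle(Z, 59.22) and circle(N, 40.593); the below-ZV intersection is F = (-27.995, -52.185). D is the foot of the tangent from F: D = (-38.379, -14.696).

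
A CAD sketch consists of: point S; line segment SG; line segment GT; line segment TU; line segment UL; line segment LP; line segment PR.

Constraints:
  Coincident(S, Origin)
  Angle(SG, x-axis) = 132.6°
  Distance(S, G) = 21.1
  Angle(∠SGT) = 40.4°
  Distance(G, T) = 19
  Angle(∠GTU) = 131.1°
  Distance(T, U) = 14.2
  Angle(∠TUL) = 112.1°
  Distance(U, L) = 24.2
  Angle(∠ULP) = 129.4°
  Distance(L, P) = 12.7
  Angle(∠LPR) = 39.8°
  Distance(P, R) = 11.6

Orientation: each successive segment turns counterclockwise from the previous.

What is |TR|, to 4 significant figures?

26.78

S is at the origin; SG runs at 132.6° with length 21.1, so G = (-14.28, 15.53). ∠SGT = 40.4° gives GT at -87.80° from the x-axis; with |GT| = 19.0, T = (-13.55, -3.454). ∠GTU = 131.1° gives TU at -38.90° from the x-axis; with |TU| = 14.2, U = (-2.502, -12.37). ∠TUL = 112.1° gives UL at 29.00° from the x-axis; with |UL| = 24.2, L = (18.66, -0.6390). ∠ULP = 129.4° gives LP at 79.60° from the x-axis; with |LP| = 12.7, P = (20.96, 11.85). ∠LPR = 39.8° gives PR at -140.2° from the x-axis; with |PR| = 11.6, R = (12.04, 4.427). Then |TR| = |R − T| = 26.78.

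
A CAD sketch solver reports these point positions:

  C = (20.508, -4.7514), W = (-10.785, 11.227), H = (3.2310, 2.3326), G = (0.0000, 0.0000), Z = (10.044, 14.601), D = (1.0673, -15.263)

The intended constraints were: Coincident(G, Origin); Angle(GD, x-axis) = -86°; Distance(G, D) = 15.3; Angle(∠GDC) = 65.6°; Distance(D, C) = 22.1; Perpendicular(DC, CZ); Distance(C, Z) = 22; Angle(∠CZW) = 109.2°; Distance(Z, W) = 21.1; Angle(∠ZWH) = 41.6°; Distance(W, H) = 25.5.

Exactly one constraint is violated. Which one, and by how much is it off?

Distance(W, H) = 25.5 — off by 8.90.

G = (0.00, 0.00) ✓; GD at -86.00° ✓; |GD| = 15.30 ✓; ∠GDC = 65.60° ✓; |DC| = 22.10 ✓; ∠(DC, CZ) = 90.00° ✓; |CZ| = 22.00 ✓; ∠CZW = 109.2° ✓; |ZW| = 21.10 ✓; ∠ZWH = 41.60° ✓; |WH| = 16.60 ✗.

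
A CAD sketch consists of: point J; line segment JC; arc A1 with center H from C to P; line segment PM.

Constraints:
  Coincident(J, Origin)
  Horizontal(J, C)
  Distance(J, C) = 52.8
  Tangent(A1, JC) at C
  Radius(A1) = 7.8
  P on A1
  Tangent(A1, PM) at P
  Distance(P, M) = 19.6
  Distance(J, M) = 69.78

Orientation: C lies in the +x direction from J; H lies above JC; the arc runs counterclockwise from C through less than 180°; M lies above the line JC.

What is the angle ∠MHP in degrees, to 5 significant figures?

68.299°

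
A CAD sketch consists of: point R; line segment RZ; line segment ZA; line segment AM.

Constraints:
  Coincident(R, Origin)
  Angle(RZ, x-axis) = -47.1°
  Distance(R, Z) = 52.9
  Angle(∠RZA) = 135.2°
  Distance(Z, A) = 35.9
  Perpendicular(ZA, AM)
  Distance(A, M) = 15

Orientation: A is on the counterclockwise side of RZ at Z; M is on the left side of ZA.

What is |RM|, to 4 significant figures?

76.74

R is at the origin; RZ runs at -47.1° with length 52.9, so Z = 52.9·(cos -47.1°, sin -47.1°) = (36.01, -38.75). ∠RZA = 135.2°, so ZA runs at -47.1° + (180° − 135.2°) = -2.300° from the x-axis; with |ZA| = 35.9, A = Z + 35.9·(cos -2.300°, sin -2.300°) = (71.88, -40.19). ZA ⟂ AM; with |AM| = 15.0 on the left of ZA, M = A + 15.0·(0.04013, 0.9992) = (72.48, -25.20). Then |RM| = |M − R| = 76.74.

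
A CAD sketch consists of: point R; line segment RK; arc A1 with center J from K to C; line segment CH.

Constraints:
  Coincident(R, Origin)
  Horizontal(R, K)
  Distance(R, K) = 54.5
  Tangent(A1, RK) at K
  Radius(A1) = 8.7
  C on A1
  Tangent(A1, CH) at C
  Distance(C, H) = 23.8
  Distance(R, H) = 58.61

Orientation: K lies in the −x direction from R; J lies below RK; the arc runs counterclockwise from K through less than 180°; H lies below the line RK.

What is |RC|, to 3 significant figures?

63.2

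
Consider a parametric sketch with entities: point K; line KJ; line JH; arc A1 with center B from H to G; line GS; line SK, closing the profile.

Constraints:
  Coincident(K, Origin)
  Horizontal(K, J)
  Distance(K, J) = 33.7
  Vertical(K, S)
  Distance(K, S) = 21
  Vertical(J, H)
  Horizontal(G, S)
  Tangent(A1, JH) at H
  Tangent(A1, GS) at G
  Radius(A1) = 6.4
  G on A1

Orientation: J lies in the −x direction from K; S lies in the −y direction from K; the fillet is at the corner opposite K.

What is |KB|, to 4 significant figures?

30.96

K is at the origin; K and J share the same y with |KJ| = 33.7 and J on the −x side, so J = (-33.70, 0.000). KS is vertical with |KS| = 21.0 and S on the −y side, so S = (0.000, -21.00). The virtual corner opposite K is at (-33.70, -21.00). Since A1 is tangent to JH there, BH ⟂ JH and tangency of A1 to GS means the radius BG is perpendicular to GS, with radius 6.4, so the center B sits 6.4 in from both sides at B = (-27.30, -14.60). Then |KB| = |B − K| = 30.96.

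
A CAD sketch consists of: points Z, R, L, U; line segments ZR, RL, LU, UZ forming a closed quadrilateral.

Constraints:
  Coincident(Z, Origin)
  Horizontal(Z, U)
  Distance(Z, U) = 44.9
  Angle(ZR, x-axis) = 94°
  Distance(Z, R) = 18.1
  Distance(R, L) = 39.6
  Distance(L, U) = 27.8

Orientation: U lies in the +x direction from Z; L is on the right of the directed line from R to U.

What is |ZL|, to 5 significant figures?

25.721

Checks: |RL| = 39.60 ✓; |LU| = 27.80 ✓.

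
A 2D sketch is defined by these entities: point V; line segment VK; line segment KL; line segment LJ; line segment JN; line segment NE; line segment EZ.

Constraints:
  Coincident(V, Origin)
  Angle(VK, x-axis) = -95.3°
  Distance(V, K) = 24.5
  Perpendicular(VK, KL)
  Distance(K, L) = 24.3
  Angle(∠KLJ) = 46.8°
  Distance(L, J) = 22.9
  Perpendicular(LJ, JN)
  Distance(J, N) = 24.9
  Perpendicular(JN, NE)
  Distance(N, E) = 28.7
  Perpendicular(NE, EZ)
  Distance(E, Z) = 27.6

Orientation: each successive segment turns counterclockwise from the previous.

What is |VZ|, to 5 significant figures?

40.459

V is at the origin; VK runs at -95.3° with length 24.5, so K = (-2.2631, -24.395). VK is perpendicular to KL, so KL runs at -5.3000°; with |KL| = 24.3, L = (21.933, -26.640). ∠KLJ = 46.8° gives LJ at 127.90° from the x-axis; with |LJ| = 22.9, J = (7.8659, -8.5698). The perpendicularity gives JN at right angles to LJ, so JN runs at -142.10°; with |JN| = 24.9, N = (-11.782, -23.866). JN ⟂ NE, so NE runs at -52.100°; with |NE| = 28.7, E = (5.8477, -46.512). NE ⟂ EZ, so EZ runs at 37.900°; with |EZ| = 27.6, Z = (27.626, -29.558). Then |VZ| = |Z − V| = 40.459.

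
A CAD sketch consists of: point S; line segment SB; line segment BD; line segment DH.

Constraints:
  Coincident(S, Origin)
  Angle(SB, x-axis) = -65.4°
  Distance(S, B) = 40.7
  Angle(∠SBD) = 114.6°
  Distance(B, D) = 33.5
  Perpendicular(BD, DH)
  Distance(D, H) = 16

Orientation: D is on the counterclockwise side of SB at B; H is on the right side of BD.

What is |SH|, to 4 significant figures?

73.17

∠SBD = 114.6°, so BD runs at -65.4° + (180° − 114.6°) = 0.000° from the x-axis; with |BD| = 33.5, D = B + 33.5·(cos 0.000°, sin 0.000°) = (50.44, -37.01). BD is perpendicular to DH; with |DH| = 16.0 on the right of BD, H = D + 16.0·(0.000, -1.000) = (50.44, -53.01). Then |SH| = |H − S| = 73.17.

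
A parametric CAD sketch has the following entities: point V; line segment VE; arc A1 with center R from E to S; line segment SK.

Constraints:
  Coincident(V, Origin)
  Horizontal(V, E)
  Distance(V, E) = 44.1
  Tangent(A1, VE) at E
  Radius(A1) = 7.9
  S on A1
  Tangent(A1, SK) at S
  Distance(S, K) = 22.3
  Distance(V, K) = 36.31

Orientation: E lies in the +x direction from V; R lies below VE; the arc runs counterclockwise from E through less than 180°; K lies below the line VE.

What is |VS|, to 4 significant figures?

37.30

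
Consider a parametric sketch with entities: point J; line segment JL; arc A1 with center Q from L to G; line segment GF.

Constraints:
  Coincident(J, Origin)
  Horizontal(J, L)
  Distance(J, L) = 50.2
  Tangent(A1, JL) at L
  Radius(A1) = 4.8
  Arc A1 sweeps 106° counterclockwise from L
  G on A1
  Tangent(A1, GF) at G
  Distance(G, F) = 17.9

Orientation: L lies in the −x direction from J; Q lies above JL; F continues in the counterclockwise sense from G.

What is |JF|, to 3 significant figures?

55.6

J is at the origin; JL is horizontal with |JL| = 50.2 and L on the −x side, so L = (-50.2, 0.00). A1 meets JL tangentially, so QL is at right angles to JL, so Q = L + (0, 4.8) = (-50.2, 4.80). On A1, L sits at bearing -90° from Q; a 106° counterclockwise sweep puts G at bearing 16°, so G = Q + 4.8·(cos 16°, sin 16°) = (-45.6, 6.12). The tangent condition forces QG to be normal to GF, so GF runs along (−sin 16°, cos 16°); with |GF| = 17.9, F = (-50.5, 23.3). Then |JF| = |F − J| = 55.6.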